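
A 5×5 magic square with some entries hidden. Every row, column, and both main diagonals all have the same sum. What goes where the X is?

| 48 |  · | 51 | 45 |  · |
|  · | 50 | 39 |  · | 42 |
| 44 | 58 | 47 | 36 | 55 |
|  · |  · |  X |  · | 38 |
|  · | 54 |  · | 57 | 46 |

60

Row 3 is complete and sums to 240; that is the magic constant.
From column 5, 240 − (42 + 55 + 38 + 46) gives (1,5) = 59.
The remaining cell in main diagonal is (4,4) = 240 − 191 = 49.
The remaining cell in row 1 is (1,2) = 240 − 203 = 37.
Using column 2: 37 + 50 + 58 + 54 + ? → (4,2) = 240 − 199 = 41.
The remaining cell in column 4 is (2,4) = 240 − 187 = 53.
Using anti-diagonal: 59 + 53 + 47 + 41 + ? → (5,1) = 240 − 200 = 40.
Using row 2: 50 + 39 + 53 + 42 + ? → (2,1) = 240 − 184 = 56.
From row 5, 240 − (40 + 54 + 57 + 46) gives (5,3) = 43.
Column 1 must total 240; the given cells sum to 188, so (4,1) = 52.
Using column 3: 51 + 39 + 47 + 43 + ? → (4,3) = 240 − 180 = 60.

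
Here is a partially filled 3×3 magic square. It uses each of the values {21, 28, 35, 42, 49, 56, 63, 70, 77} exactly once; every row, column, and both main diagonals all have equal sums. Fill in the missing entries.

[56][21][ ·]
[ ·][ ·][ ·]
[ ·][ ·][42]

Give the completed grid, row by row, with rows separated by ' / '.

The 9 entries sum to 441, so each line sums to 441/3 = 147.
Row 1 must total 147; the given cells sum to 77, so (1,3) = 70.
Column 3: 70 + 42 + ? = 147, so (2,3) = 35.
Main diagonal: 56 + 42 + ? = 147, so (2,2) = 49.
Anti-diagonal needs 147; the known cells sum to 119, so (3,1) = 28.
Using row 2: 49 + 35 + ? → (2,1) = 147 − 84 = 63.
Row 3 needs 147; the known cells sum to 70, so (3,2) = 77.

56 21 70 / 63 49 35 / 28 77 42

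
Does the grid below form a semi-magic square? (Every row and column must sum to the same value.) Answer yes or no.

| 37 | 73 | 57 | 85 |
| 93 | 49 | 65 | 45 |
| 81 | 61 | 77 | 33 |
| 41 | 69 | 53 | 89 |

Yes

Row 1: 37 + 73 + 57 + 85 = 252.
Row 2: 93 + 49 + 65 + 45 = 252.
Row 3: 81 + 61 + 77 + 33 = 252.
Row 4: 41 + 69 + 53 + 89 = 252.
Column 1: 37 + 93 + 81 + 41 = 252.
Column 2: 73 + 49 + 61 + 69 = 252.
Column 3: 57 + 65 + 77 + 53 = 252.
Column 4: 85 + 45 + 33 + 89 = 252.
All lines sum to 252.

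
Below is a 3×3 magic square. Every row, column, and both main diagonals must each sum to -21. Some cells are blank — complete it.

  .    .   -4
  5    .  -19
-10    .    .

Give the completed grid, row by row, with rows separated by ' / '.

-16 -1 -4 / 5 -7 -19 / -10 -13 2

The remaining cell in row 2 is (2,2) = -21 − (-14) = -7.
From column 1, -21 − (5 + (-10)) gives (1,1) = -16.
Column 3: -4 + (-19) + ? = -21, so (3,3) = 2.
Row 1 needs -21; the known cells sum to -20, so (1,2) = -1.
From row 3, -21 − (-10 + 2) gives (3,2) = -13.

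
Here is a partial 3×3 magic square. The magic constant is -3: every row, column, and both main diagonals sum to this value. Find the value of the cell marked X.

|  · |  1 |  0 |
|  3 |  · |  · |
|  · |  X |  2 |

-3

Row 1 needs -3; the known cells sum to 1, so (1,1) = -4.
Column 1: -4 + 3 + ? = -3, so (3,1) = -2.
Column 3 must total -3; the given cells sum to 2, so (2,3) = -5.
From main diagonal, -3 − (-4 + 2) gives (2,2) = -1.
Row 3: -2 + 2 + ? = -3, so (3,2) = -3.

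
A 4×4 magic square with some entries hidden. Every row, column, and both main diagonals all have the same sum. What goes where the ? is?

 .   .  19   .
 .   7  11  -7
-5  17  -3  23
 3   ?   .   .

Row 3 is complete and sums to 32; that is the magic constant.
From row 2, 32 − (7 + 11 + (-7)) gives (2,1) = 21.
Column 1: 21 + (-5) + 3 + ? = 32, so (1,1) = 13.
Column 3 needs 32; the known cells sum to 27, so (4,3) = 5.
Using main diagonal: 13 + 7 + (-3) + ? → (4,4) = 32 − 17 = 15.
From anti-diagonal, 32 − (11 + 17 + 3) gives (1,4) = 1.
From row 1, 32 − (13 + 19 + 1) gives (1,2) = -1.
Using row 4: 3 + 5 + 15 + ? → (4,2) = 32 − 23 = 9.

9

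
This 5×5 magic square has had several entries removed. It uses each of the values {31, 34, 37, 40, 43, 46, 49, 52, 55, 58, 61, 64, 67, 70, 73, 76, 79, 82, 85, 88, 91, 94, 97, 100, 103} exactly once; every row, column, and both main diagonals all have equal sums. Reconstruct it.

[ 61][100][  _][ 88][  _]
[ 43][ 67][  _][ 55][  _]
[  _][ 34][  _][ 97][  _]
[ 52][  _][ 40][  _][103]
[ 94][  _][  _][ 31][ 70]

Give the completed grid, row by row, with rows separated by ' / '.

61 100 49 88 37 / 43 67 91 55 79 / 85 34 73 97 46 / 52 76 40 64 103 / 94 58 82 31 70

The 25 entries sum to 1675, so each line sums to 1675/5 = 335.
From column 1, 335 − (61 + 43 + 52 + 94) gives (3,1) = 85.
From column 4, 335 − (88 + 55 + 97 + 31) gives (4,4) = 64.
Main diagonal: 61 + 67 + 64 + 70 + ? = 335, so (3,3) = 73.
Row 3 must total 335; the given cells sum to 289, so (3,5) = 46.
The remaining cell in row 4 is (4,2) = 335 − 259 = 76.
Column 2 needs 335; the known cells sum to 277, so (5,2) = 58.
Anti-diagonal: 55 + 73 + 76 + 94 + ? = 335, so (1,5) = 37.
Using row 1: 61 + 100 + 88 + 37 + ? → (1,3) = 335 − 286 = 49.
Row 5 needs 335; the known cells sum to 253, so (5,3) = 82.
Column 3 needs 335; the known cells sum to 244, so (2,3) = 91.
Column 5 needs 335; the known cells sum to 256, so (2,5) = 79.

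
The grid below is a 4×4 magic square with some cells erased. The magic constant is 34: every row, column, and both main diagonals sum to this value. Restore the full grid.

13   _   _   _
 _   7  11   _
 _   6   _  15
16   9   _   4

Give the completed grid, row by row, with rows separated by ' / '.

Row 4 needs 34; the known cells sum to 29, so (4,3) = 5.
The remaining cell in column 2 is (1,2) = 34 − 22 = 12.
From main diagonal, 34 − (13 + 7 + 4) gives (3,3) = 10.
Anti-diagonal must total 34; the given cells sum to 33, so (1,4) = 1.
The remaining cell in row 1 is (1,3) = 34 − 26 = 8.
Using row 3: 6 + 10 + 15 + ? → (3,1) = 34 − 31 = 3.
The remaining cell in column 1 is (2,1) = 34 − 32 = 2.
Column 4: 1 + 15 + 4 + ? = 34, so (2,4) = 14.

13 12 8 1 / 2 7 11 14 / 3 6 10 15 / 16 9 5 4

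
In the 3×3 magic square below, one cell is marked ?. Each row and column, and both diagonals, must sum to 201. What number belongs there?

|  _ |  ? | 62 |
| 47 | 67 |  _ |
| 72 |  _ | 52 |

From row 2, 201 − (47 + 67) gives (2,3) = 87.
The remaining cell in row 3 is (3,2) = 201 − 124 = 77.
Column 1 must total 201; the given cells sum to 119, so (1,1) = 82.
Column 2: 67 + 77 + ? = 201, so (1,2) = 57.

57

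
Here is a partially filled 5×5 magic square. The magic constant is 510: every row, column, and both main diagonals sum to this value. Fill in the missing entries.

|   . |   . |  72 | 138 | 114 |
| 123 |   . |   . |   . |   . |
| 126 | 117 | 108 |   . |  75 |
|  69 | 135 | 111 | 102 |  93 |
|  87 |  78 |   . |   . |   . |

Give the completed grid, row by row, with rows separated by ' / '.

105 81 72 138 114 / 123 99 90 66 132 / 126 117 108 84 75 / 69 135 111 102 93 / 87 78 129 120 96

The remaining cell in row 3 is (3,4) = 510 − 426 = 84.
Using column 1: 123 + 126 + 69 + 87 + ? → (1,1) = 510 − 405 = 105.
From anti-diagonal, 510 − (114 + 108 + 135 + 87) gives (2,4) = 66.
Row 1: 105 + 72 + 138 + 114 + ? = 510, so (1,2) = 81.
Column 2: 81 + 117 + 135 + 78 + ? = 510, so (2,2) = 99.
The remaining cell in column 4 is (5,4) = 510 − 390 = 120.
Main diagonal needs 510; the known cells sum to 414, so (5,5) = 96.
Row 5 must total 510; the given cells sum to 381, so (5,3) = 129.
The remaining cell in column 3 is (2,3) = 510 − 420 = 90.
Column 5 needs 510; the known cells sum to 378, so (2,5) = 132.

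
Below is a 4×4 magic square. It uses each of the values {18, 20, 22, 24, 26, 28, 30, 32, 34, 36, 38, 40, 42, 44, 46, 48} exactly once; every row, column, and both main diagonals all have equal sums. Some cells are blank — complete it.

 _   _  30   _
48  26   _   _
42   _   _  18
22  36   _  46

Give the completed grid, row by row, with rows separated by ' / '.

20 38 30 44 / 48 26 34 24 / 42 32 40 18 / 22 36 28 46

The 16 entries sum to 528, so each line sums to 528/4 = 132.
Using row 4: 22 + 36 + 46 + ? → (4,3) = 132 − 104 = 28.
Column 1: 48 + 42 + 22 + ? = 132, so (1,1) = 20.
Main diagonal must total 132; the given cells sum to 92, so (3,3) = 40.
Using row 3: 42 + 40 + 18 + ? → (3,2) = 132 − 100 = 32.
The remaining cell in column 2 is (1,2) = 132 − 94 = 38.
The remaining cell in column 3 is (2,3) = 132 − 98 = 34.
The remaining cell in anti-diagonal is (1,4) = 132 − 88 = 44.
Using row 2: 48 + 26 + 34 + ? → (2,4) = 132 − 108 = 24.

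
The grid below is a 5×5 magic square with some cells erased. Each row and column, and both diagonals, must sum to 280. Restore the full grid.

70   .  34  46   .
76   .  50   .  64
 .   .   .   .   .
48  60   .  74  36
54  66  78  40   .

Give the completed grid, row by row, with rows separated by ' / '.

Row 4: 48 + 60 + 74 + 36 + ? = 280, so (4,3) = 62.
Row 5 needs 280; the known cells sum to 238, so (5,5) = 42.
Column 1: 70 + 76 + 48 + 54 + ? = 280, so (3,1) = 32.
Column 3: 34 + 50 + 62 + 78 + ? = 280, so (3,3) = 56.
The remaining cell in main diagonal is (2,2) = 280 − 242 = 38.
Row 2: 76 + 38 + 50 + 64 + ? = 280, so (2,4) = 52.
Column 4 must total 280; the given cells sum to 212, so (3,4) = 68.
The remaining cell in anti-diagonal is (1,5) = 280 − 222 = 58.
Using row 1: 70 + 34 + 46 + 58 + ? → (1,2) = 280 − 208 = 72.
Column 2 needs 280; the known cells sum to 236, so (3,2) = 44.
Using column 5: 58 + 64 + 36 + 42 + ? → (3,5) = 280 − 200 = 80.

70 72 34 46 58 / 76 38 50 52 64 / 32 44 56 68 80 / 48 60 62 74 36 / 54 66 78 40 42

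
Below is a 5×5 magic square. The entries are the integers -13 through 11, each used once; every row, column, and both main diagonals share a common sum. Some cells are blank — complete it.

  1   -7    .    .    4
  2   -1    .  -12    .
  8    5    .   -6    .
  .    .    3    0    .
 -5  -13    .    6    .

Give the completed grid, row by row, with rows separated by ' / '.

1 -7 -10 7 4 / 2 -1 -4 -12 10 / 8 5 -3 -6 -9 / -11 11 3 0 -8 / -5 -13 9 6 -2

The entries are -13 through 11, which sum to -25, so each line sums to -25/5 = -5.
Using column 1: 1 + 2 + 8 + (-5) + ? → (4,1) = -5 − 6 = -11.
Using column 2: -7 + (-1) + 5 + (-13) + ? → (4,2) = -5 − (-16) = 11.
The remaining cell in column 4 is (1,4) = -5 − (-12) = 7.
Anti-diagonal: 4 + (-12) + 11 + (-5) + ? = -5, so (3,3) = -3.
From row 1, -5 − (1 + (-7) + 7 + 4) gives (1,3) = -10.
From row 3, -5 − (8 + 5 + (-3) + (-6)) gives (3,5) = -9.
From row 4, -5 − (-11 + 11 + 3 + 0) gives (4,5) = -8.
Main diagonal must total -5; the given cells sum to -3, so (5,5) = -2.
Row 5: -5 + (-13) + 6 + (-2) + ? = -5, so (5,3) = 9.
Column 3: -10 + (-3) + 3 + 9 + ? = -5, so (2,3) = -4.
Using column 5: 4 + (-9) + (-8) + (-2) + ? → (2,5) = -5 − (-15) = 10.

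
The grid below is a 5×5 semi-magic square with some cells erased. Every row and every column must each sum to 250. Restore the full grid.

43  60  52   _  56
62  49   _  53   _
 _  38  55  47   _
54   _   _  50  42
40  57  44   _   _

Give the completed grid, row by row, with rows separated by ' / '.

43 60 52 39 56 / 62 49 41 53 45 / 51 38 55 47 59 / 54 46 58 50 42 / 40 57 44 61 48

Row 1 needs 250; the known cells sum to 211, so (1,4) = 39.
From column 1, 250 − (43 + 62 + 54 + 40) gives (3,1) = 51.
Column 2 must total 250; the given cells sum to 204, so (4,2) = 46.
From column 4, 250 − (39 + 53 + 47 + 50) gives (5,4) = 61.
From row 3, 250 − (51 + 38 + 55 + 47) gives (3,5) = 59.
Row 4 must total 250; the given cells sum to 192, so (4,3) = 58.
Row 5: 40 + 57 + 44 + 61 + ? = 250, so (5,5) = 48.
From column 3, 250 − (52 + 55 + 58 + 44) gives (2,3) = 41.
Using column 5: 56 + 59 + 42 + 48 + ? → (2,5) = 250 − 205 = 45.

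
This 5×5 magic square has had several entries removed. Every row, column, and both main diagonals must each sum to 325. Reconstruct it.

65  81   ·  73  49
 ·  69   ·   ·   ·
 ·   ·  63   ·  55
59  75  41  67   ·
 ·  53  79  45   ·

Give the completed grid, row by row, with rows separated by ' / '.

Row 1 needs 325; the known cells sum to 268, so (1,3) = 57.
Row 4 needs 325; the known cells sum to 242, so (4,5) = 83.
Column 2: 81 + 69 + 75 + 53 + ? = 325, so (3,2) = 47.
Column 3 needs 325; the known cells sum to 240, so (2,3) = 85.
Using main diagonal: 65 + 69 + 63 + 67 + ? → (5,5) = 325 − 264 = 61.
Row 5 must total 325; the given cells sum to 238, so (5,1) = 87.
From column 5, 325 − (49 + 55 + 83 + 61) gives (2,5) = 77.
Anti-diagonal: 49 + 63 + 75 + 87 + ? = 325, so (2,4) = 51.
Row 2 needs 325; the known cells sum to 282, so (2,1) = 43.
Column 1 must total 325; the given cells sum to 254, so (3,1) = 71.
Using column 4: 73 + 51 + 67 + 45 + ? → (3,4) = 325 − 236 = 89.

65 81 57 73 49 / 43 69 85 51 77 / 71 47 63 89 55 / 59 75 41 67 83 / 87 53 79 45 61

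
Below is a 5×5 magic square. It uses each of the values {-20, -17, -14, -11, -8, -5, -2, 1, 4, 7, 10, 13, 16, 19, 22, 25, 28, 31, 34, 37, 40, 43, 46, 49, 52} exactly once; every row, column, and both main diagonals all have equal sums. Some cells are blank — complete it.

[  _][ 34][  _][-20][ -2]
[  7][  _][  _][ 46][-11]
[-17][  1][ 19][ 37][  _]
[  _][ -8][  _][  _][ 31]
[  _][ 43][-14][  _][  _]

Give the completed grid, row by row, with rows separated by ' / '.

The 25 entries sum to 400, so each line sums to 400/5 = 80.
Row 3 needs 80; the known cells sum to 40, so (3,5) = 40.
The remaining cell in column 2 is (2,2) = 80 − 70 = 10.
The remaining cell in column 5 is (5,5) = 80 − 58 = 22.
Anti-diagonal must total 80; the given cells sum to 55, so (5,1) = 25.
From row 2, 80 − (7 + 10 + 46 + (-11)) gives (2,3) = 28.
The remaining cell in row 5 is (5,4) = 80 − 76 = 4.
The remaining cell in column 4 is (4,4) = 80 − 67 = 13.
From main diagonal, 80 − (10 + 19 + 13 + 22) gives (1,1) = 16.
Row 1 must total 80; the given cells sum to 28, so (1,3) = 52.
Column 1 needs 80; the known cells sum to 31, so (4,1) = 49.
Using column 3: 52 + 28 + 19 + (-14) + ? → (4,3) = 80 − 85 = -5.

16 34 52 -20 -2 / 7 10 28 46 -11 / -17 1 19 37 40 / 49 -8 -5 13 31 / 25 43 -14 4 22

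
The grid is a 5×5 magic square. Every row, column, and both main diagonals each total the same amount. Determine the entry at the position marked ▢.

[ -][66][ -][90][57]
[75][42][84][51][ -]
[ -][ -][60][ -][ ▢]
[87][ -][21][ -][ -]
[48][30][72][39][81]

Row 5 is complete and sums to 270; that is the magic constant.
Row 2 must total 270; the given cells sum to 252, so (2,5) = 18.
From column 3, 270 − (84 + 60 + 21 + 72) gives (1,3) = 33.
From anti-diagonal, 270 − (57 + 51 + 60 + 48) gives (4,2) = 54.
From row 1, 270 − (66 + 33 + 90 + 57) gives (1,1) = 24.
Using column 1: 24 + 75 + 87 + 48 + ? → (3,1) = 270 − 234 = 36.
Column 2 needs 270; the known cells sum to 192, so (3,2) = 78.
Main diagonal: 24 + 42 + 60 + 81 + ? = 270, so (4,4) = 63.
Using row 4: 87 + 54 + 21 + 63 + ? → (4,5) = 270 − 225 = 45.
From column 4, 270 − (90 + 51 + 63 + 39) gives (3,4) = 27.
The remaining cell in column 5 is (3,5) = 270 − 201 = 69.

69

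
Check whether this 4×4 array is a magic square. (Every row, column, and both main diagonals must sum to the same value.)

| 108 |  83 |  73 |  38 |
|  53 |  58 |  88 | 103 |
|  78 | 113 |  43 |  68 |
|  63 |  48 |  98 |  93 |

Yes

Row 1: 108 + 83 + 73 + 38 = 302.
Row 2: 53 + 58 + 88 + 103 = 302.
Row 3: 78 + 113 + 43 + 68 = 302.
Row 4: 63 + 48 + 98 + 93 = 302.
Column 1: 108 + 53 + 78 + 63 = 302.
Column 2: 83 + 58 + 113 + 48 = 302.
Column 3: 73 + 88 + 43 + 98 = 302.
Column 4: 38 + 103 + 68 + 93 = 302.
Main diagonal: 108 + 58 + 43 + 93 = 302.
Anti-diagonal: 38 + 88 + 113 + 63 = 302.
All lines sum to 302.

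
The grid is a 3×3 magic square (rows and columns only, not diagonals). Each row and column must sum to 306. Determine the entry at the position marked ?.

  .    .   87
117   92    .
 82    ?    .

102

From row 2, 306 − (117 + 92) gives (2,3) = 97.
Column 1 needs 306; the known cells sum to 199, so (1,1) = 107.
Using column 3: 87 + 97 + ? → (3,3) = 306 − 184 = 122.
Using row 1: 107 + 87 + ? → (1,2) = 306 − 194 = 112.
From row 3, 306 − (82 + 122) gives (3,2) = 102.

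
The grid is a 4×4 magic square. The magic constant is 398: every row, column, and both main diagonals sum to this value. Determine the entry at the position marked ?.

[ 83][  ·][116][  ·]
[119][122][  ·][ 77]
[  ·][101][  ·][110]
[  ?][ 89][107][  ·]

The remaining cell in row 2 is (2,3) = 398 − 318 = 80.
The remaining cell in column 2 is (1,2) = 398 − 312 = 86.
Using column 3: 116 + 80 + 107 + ? → (3,3) = 398 − 303 = 95.
The remaining cell in main diagonal is (4,4) = 398 − 300 = 98.
Row 1 must total 398; the given cells sum to 285, so (1,4) = 113.
Row 3 must total 398; the given cells sum to 306, so (3,1) = 92.
Using row 4: 89 + 107 + 98 + ? → (4,1) = 398 − 294 = 104.

104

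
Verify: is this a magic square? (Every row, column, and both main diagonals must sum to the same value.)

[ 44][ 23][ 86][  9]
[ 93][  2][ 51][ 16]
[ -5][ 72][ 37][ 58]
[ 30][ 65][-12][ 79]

Row 1: 44 + 23 + 86 + 9 = 162.
Row 2: 93 + 2 + 51 + 16 = 162.
Row 3: -5 + 72 + 37 + 58 = 162.
Row 4: 30 + 65 + (-12) + 79 = 162.
Column 1: 44 + 93 + (-5) + 30 = 162.
Column 2: 23 + 2 + 72 + 65 = 162.
Column 3: 86 + 51 + 37 + (-12) = 162.
Column 4: 9 + 16 + 58 + 79 = 162.
Main diagonal: 44 + 2 + 37 + 79 = 162.
Anti-diagonal: 9 + 51 + 72 + 30 = 162.
All lines sum to 162.

Yes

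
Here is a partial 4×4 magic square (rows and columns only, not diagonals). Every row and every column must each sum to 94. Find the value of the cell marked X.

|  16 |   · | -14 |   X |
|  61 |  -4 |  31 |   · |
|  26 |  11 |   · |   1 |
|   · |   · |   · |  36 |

From row 2, 94 − (61 + (-4) + 31) gives (2,4) = 6.
The remaining cell in row 3 is (3,3) = 94 − 38 = 56.
From column 1, 94 − (16 + 61 + 26) gives (4,1) = -9.
Column 3: -14 + 31 + 56 + ? = 94, so (4,3) = 21.
Using column 4: 6 + 1 + 36 + ? → (1,4) = 94 − 43 = 51.

51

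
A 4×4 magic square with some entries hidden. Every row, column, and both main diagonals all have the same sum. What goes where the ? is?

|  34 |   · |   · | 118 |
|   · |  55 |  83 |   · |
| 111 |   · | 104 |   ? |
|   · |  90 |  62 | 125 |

27

Main diagonal is complete and sums to 318; that is the magic constant.
Using row 4: 90 + 62 + 125 + ? → (4,1) = 318 − 277 = 41.
Using column 1: 34 + 111 + 41 + ? → (2,1) = 318 − 186 = 132.
From column 3, 318 − (83 + 104 + 62) gives (1,3) = 69.
Anti-diagonal must total 318; the given cells sum to 242, so (3,2) = 76.
Row 1: 34 + 69 + 118 + ? = 318, so (1,2) = 97.
Row 2: 132 + 55 + 83 + ? = 318, so (2,4) = 48.
Row 3: 111 + 76 + 104 + ? = 318, so (3,4) = 27.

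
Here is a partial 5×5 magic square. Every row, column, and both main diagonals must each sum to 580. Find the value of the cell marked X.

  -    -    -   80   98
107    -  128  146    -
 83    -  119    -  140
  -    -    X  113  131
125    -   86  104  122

95

Row 5 needs 580; the known cells sum to 437, so (5,2) = 143.
Column 4: 80 + 146 + 113 + 104 + ? = 580, so (3,4) = 137.
Column 5 must total 580; the given cells sum to 491, so (2,5) = 89.
From anti-diagonal, 580 − (98 + 146 + 119 + 125) gives (4,2) = 92.
The remaining cell in row 2 is (2,2) = 580 − 470 = 110.
Row 3: 83 + 119 + 137 + 140 + ? = 580, so (3,2) = 101.
Using column 2: 110 + 101 + 92 + 143 + ? → (1,2) = 580 − 446 = 134.
Using main diagonal: 110 + 119 + 113 + 122 + ? → (1,1) = 580 − 464 = 116.
Using row 1: 116 + 134 + 80 + 98 + ? → (1,3) = 580 − 428 = 152.
Column 1 must total 580; the given cells sum to 431, so (4,1) = 149.
Column 3: 152 + 128 + 119 + 86 + ? = 580, so (4,3) = 95.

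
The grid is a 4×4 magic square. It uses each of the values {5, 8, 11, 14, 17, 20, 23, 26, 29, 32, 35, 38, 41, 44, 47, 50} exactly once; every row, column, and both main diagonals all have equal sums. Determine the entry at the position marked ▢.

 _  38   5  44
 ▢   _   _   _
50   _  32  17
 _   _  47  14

8

The 16 entries sum to 440, so each line sums to 440/4 = 110.
From row 1, 110 − (38 + 5 + 44) gives (1,1) = 23.
The remaining cell in row 3 is (3,2) = 110 − 99 = 11.
Column 3 must total 110; the given cells sum to 84, so (2,3) = 26.
The remaining cell in column 4 is (2,4) = 110 − 75 = 35.
Using main diagonal: 23 + 32 + 14 + ? → (2,2) = 110 − 69 = 41.
Using anti-diagonal: 44 + 26 + 11 + ? → (4,1) = 110 − 81 = 29.
Row 2 needs 110; the known cells sum to 102, so (2,1) = 8.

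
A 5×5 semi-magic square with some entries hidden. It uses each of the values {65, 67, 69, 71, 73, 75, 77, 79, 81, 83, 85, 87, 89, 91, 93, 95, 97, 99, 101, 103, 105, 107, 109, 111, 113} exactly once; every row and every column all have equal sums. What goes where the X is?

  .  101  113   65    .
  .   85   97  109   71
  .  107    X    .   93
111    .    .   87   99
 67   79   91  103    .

The 25 entries sum to 2225, so each line sums to 2225/5 = 445.
Using row 2: 85 + 97 + 109 + 71 + ? → (2,1) = 445 − 362 = 83.
The remaining cell in row 5 is (5,5) = 445 − 340 = 105.
Column 2 must total 445; the given cells sum to 372, so (4,2) = 73.
From column 4, 445 − (65 + 109 + 87 + 103) gives (3,4) = 81.
Column 5: 71 + 93 + 99 + 105 + ? = 445, so (1,5) = 77.
Row 1 needs 445; the known cells sum to 356, so (1,1) = 89.
Row 4: 111 + 73 + 87 + 99 + ? = 445, so (4,3) = 75.
Column 1: 89 + 83 + 111 + 67 + ? = 445, so (3,1) = 95.
Using column 3: 113 + 97 + 75 + 91 + ? → (3,3) = 445 − 376 = 69.

69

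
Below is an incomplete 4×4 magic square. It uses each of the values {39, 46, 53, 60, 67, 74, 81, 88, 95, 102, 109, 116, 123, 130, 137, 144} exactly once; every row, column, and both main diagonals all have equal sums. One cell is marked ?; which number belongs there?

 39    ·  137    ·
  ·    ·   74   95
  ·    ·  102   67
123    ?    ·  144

46

The 16 entries sum to 1464, so each line sums to 1464/4 = 366.
The remaining cell in column 3 is (4,3) = 366 − 313 = 53.
Column 4 needs 366; the known cells sum to 306, so (1,4) = 60.
Main diagonal needs 366; the known cells sum to 285, so (2,2) = 81.
From anti-diagonal, 366 − (60 + 74 + 123) gives (3,2) = 109.
The remaining cell in row 1 is (1,2) = 366 − 236 = 130.
From row 2, 366 − (81 + 74 + 95) gives (2,1) = 116.
Row 3 must total 366; the given cells sum to 278, so (3,1) = 88.
Row 4 must total 366; the given cells sum to 320, so (4,2) = 46.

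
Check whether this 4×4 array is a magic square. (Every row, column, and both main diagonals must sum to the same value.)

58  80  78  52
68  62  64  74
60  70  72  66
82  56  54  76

Row 1: 58 + 80 + 78 + 52 = 268.
Row 2: 68 + 62 + 64 + 74 = 268.
Row 3: 60 + 70 + 72 + 66 = 268.
Row 4: 82 + 56 + 54 + 76 = 268.
Column 1: 58 + 68 + 60 + 82 = 268.
Column 2: 80 + 62 + 70 + 56 = 268.
Column 3: 78 + 64 + 72 + 54 = 268.
Column 4: 52 + 74 + 66 + 76 = 268.
Main diagonal: 58 + 62 + 72 + 76 = 268.
Anti-diagonal: 52 + 64 + 70 + 82 = 268.
All lines sum to 268.

Yes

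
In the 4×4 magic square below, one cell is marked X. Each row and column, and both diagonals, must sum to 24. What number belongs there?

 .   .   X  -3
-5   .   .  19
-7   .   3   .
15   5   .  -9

7

From row 4, 24 − (15 + 5 + (-9)) gives (4,3) = 13.
Using column 1: -5 + (-7) + 15 + ? → (1,1) = 24 − 3 = 21.
The remaining cell in column 4 is (3,4) = 24 − 7 = 17.
The remaining cell in main diagonal is (2,2) = 24 − 15 = 9.
Row 2 needs 24; the known cells sum to 23, so (2,3) = 1.
Row 3 must total 24; the given cells sum to 13, so (3,2) = 11.
Column 2 needs 24; the known cells sum to 25, so (1,2) = -1.
Column 3: 1 + 3 + 13 + ? = 24, so (1,3) = 7.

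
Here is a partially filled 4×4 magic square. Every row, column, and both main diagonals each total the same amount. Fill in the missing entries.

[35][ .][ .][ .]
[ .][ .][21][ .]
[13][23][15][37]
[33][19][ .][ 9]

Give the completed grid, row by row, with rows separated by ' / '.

Row 3 is already complete: 13 + 23 + 15 + 37 = 88, so that is the magic constant.
Row 4 needs 88; the known cells sum to 61, so (4,3) = 27.
Column 1: 35 + 13 + 33 + ? = 88, so (2,1) = 7.
From column 3, 88 − (21 + 15 + 27) gives (1,3) = 25.
Using main diagonal: 35 + 15 + 9 + ? → (2,2) = 88 − 59 = 29.
Anti-diagonal needs 88; the known cells sum to 77, so (1,4) = 11.
Row 1 must total 88; the given cells sum to 71, so (1,2) = 17.
Row 2 needs 88; the known cells sum to 57, so (2,4) = 31.

35 17 25 11 / 7 29 21 31 / 13 23 15 37 / 33 19 27 9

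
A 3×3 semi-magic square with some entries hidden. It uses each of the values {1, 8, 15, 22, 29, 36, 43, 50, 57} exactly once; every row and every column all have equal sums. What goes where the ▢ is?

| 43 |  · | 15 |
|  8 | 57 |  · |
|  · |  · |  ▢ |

50

The 9 entries sum to 261, so each line sums to 261/3 = 87.
Row 1 needs 87; the known cells sum to 58, so (1,2) = 29.
Row 2 needs 87; the known cells sum to 65, so (2,3) = 22.
Using column 1: 43 + 8 + ? → (3,1) = 87 − 51 = 36.
From column 2, 87 − (29 + 57) gives (3,2) = 1.
The remaining cell in column 3 is (3,3) = 87 − 37 = 50.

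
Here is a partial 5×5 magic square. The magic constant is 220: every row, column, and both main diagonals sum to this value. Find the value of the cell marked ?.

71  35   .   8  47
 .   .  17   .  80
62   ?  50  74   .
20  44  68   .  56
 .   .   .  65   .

11

Row 1 needs 220; the known cells sum to 161, so (1,3) = 59.
Row 4 needs 220; the known cells sum to 188, so (4,4) = 32.
Using column 3: 59 + 17 + 50 + 68 + ? → (5,3) = 220 − 194 = 26.
The remaining cell in column 4 is (2,4) = 220 − 179 = 41.
The remaining cell in anti-diagonal is (5,1) = 220 − 182 = 38.
Using column 1: 71 + 62 + 20 + 38 + ? → (2,1) = 220 − 191 = 29.
Row 2 must total 220; the given cells sum to 167, so (2,2) = 53.
Main diagonal: 71 + 53 + 50 + 32 + ? = 220, so (5,5) = 14.
Using row 5: 38 + 26 + 65 + 14 + ? → (5,2) = 220 − 143 = 77.
The remaining cell in column 2 is (3,2) = 220 − 209 = 11.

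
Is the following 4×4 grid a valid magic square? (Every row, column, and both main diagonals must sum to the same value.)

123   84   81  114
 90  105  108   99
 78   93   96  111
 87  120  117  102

No — column 3 sums to 402 but column 4 sums to 426.

Row 1: 123 + 84 + 81 + 114 = 402.
Row 2: 90 + 105 + 108 + 99 = 402.
Row 3: 78 + 93 + 96 + 111 = 378.
Row 4: 87 + 120 + 117 + 102 = 426.
Column 1: 123 + 90 + 78 + 87 = 378.
Column 2: 84 + 105 + 93 + 120 = 402.
Column 3: 81 + 108 + 96 + 117 = 402.
Column 4: 114 + 99 + 111 + 102 = 426.
Main diagonal: 123 + 105 + 96 + 102 = 426.
Anti-diagonal: 114 + 108 + 93 + 87 = 402.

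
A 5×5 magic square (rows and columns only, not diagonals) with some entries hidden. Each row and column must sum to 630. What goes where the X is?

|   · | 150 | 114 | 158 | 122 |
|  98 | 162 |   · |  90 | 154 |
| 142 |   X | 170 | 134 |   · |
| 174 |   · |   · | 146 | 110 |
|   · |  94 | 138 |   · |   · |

106

The remaining cell in row 1 is (1,1) = 630 − 544 = 86.
Row 2 needs 630; the known cells sum to 504, so (2,3) = 126.
The remaining cell in column 1 is (5,1) = 630 − 500 = 130.
Column 3 must total 630; the given cells sum to 548, so (4,3) = 82.
Column 4: 158 + 90 + 134 + 146 + ? = 630, so (5,4) = 102.
Using row 4: 174 + 82 + 146 + 110 + ? → (4,2) = 630 − 512 = 118.
Row 5 must total 630; the given cells sum to 464, so (5,5) = 166.
Column 2: 150 + 162 + 118 + 94 + ? = 630, so (3,2) = 106.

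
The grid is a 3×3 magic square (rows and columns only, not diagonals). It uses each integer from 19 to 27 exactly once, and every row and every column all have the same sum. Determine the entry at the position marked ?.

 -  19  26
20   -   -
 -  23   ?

The entries are 19 through 27, which sum to 207, so each line sums to 207/3 = 69.
Using row 1: 19 + 26 + ? → (1,1) = 69 − 45 = 24.
Using column 1: 24 + 20 + ? → (3,1) = 69 − 44 = 25.
Column 2 must total 69; the given cells sum to 42, so (2,2) = 27.
Row 2 needs 69; the known cells sum to 47, so (2,3) = 22.
Row 3 needs 69; the known cells sum to 48, so (3,3) = 21.

21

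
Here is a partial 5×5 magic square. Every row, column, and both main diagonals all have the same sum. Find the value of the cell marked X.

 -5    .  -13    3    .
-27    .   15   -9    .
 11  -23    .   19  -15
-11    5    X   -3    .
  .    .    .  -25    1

Column 4 is complete and sums to -15; that is the magic constant.
Row 3 must total -15; the given cells sum to -8, so (3,3) = -7.
Column 1: -5 + (-27) + 11 + (-11) + ? = -15, so (5,1) = 17.
From main diagonal, -15 − (-5 + (-7) + (-3) + 1) gives (2,2) = -1.
From anti-diagonal, -15 − (-9 + (-7) + 5 + 17) gives (1,5) = -21.
From row 1, -15 − (-5 + (-13) + 3 + (-21)) gives (1,2) = 21.
Row 2: -27 + (-1) + 15 + (-9) + ? = -15, so (2,5) = 7.
Column 2 needs -15; the known cells sum to 2, so (5,2) = -17.
Column 5 must total -15; the given cells sum to -28, so (4,5) = 13.
Row 4 needs -15; the known cells sum to 4, so (4,3) = -19.

-19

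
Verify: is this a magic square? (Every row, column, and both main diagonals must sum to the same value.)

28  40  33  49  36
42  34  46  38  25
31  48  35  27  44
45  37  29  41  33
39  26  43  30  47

No — column 3 sums to 186 but row 2 sums to 185.

Row 1: 28 + 40 + 33 + 49 + 36 = 186.
Row 2: 42 + 34 + 46 + 38 + 25 = 185.
Row 3: 31 + 48 + 35 + 27 + 44 = 185.
Row 4: 45 + 37 + 29 + 41 + 33 = 185.
Row 5: 39 + 26 + 43 + 30 + 47 = 185.
Column 1: 28 + 42 + 31 + 45 + 39 = 185.
Column 2: 40 + 34 + 48 + 37 + 26 = 185.
Column 3: 33 + 46 + 35 + 29 + 43 = 186.
Column 4: 49 + 38 + 27 + 41 + 30 = 185.
Column 5: 36 + 25 + 44 + 33 + 47 = 185.
Main diagonal: 28 + 34 + 35 + 41 + 47 = 185.
Anti-diagonal: 36 + 38 + 35 + 37 + 39 = 185.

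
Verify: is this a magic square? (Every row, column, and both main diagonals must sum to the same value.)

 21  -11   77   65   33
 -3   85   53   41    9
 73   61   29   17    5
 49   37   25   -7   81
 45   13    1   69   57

Row 1: 21 + (-11) + 77 + 65 + 33 = 185.
Row 2: -3 + 85 + 53 + 41 + 9 = 185.
Row 3: 73 + 61 + 29 + 17 + 5 = 185.
Row 4: 49 + 37 + 25 + (-7) + 81 = 185.
Row 5: 45 + 13 + 1 + 69 + 57 = 185.
Column 1: 21 + (-3) + 73 + 49 + 45 = 185.
Column 2: -11 + 85 + 61 + 37 + 13 = 185.
Column 3: 77 + 53 + 29 + 25 + 1 = 185.
Column 4: 65 + 41 + 17 + (-7) + 69 = 185.
Column 5: 33 + 9 + 5 + 81 + 57 = 185.
Main diagonal: 21 + 85 + 29 + (-7) + 57 = 185.
Anti-diagonal: 33 + 41 + 29 + 37 + 45 = 185.
All lines sum to 185.

Yes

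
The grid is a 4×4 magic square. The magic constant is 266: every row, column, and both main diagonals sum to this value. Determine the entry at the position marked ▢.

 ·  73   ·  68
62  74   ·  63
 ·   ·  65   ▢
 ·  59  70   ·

Row 2 must total 266; the given cells sum to 199, so (2,3) = 67.
Using column 2: 73 + 74 + 59 + ? → (3,2) = 266 − 206 = 60.
From column 3, 266 − (67 + 65 + 70) gives (1,3) = 64.
The remaining cell in anti-diagonal is (4,1) = 266 − 195 = 71.
From row 1, 266 − (73 + 64 + 68) gives (1,1) = 61.
Row 4: 71 + 59 + 70 + ? = 266, so (4,4) = 66.
From column 1, 266 − (61 + 62 + 71) gives (3,1) = 72.
Column 4 must total 266; the given cells sum to 197, so (3,4) = 69.

69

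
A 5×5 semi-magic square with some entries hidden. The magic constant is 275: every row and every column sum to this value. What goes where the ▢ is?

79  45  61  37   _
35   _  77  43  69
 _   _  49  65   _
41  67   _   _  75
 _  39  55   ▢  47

71

Row 1 must total 275; the given cells sum to 222, so (1,5) = 53.
Using row 2: 35 + 77 + 43 + 69 + ? → (2,2) = 275 − 224 = 51.
Column 2 must total 275; the given cells sum to 202, so (3,2) = 73.
Column 3 needs 275; the known cells sum to 242, so (4,3) = 33.
The remaining cell in column 5 is (3,5) = 275 − 244 = 31.
Using row 3: 73 + 49 + 65 + 31 + ? → (3,1) = 275 − 218 = 57.
The remaining cell in row 4 is (4,4) = 275 − 216 = 59.
Column 1 needs 275; the known cells sum to 212, so (5,1) = 63.
Column 4: 37 + 43 + 65 + 59 + ? = 275, so (5,4) = 71.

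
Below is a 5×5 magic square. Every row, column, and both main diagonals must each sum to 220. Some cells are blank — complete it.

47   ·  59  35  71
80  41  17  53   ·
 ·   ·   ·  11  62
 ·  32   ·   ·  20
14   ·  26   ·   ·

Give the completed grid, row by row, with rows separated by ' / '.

Row 1 must total 220; the given cells sum to 212, so (1,2) = 8.
Row 2 needs 220; the known cells sum to 191, so (2,5) = 29.
Column 5 needs 220; the known cells sum to 182, so (5,5) = 38.
Anti-diagonal: 71 + 53 + 32 + 14 + ? = 220, so (3,3) = 50.
Column 3 needs 220; the known cells sum to 152, so (4,3) = 68.
Main diagonal must total 220; the given cells sum to 176, so (4,4) = 44.
From row 4, 220 − (32 + 68 + 44 + 20) gives (4,1) = 56.
The remaining cell in column 1 is (3,1) = 220 − 197 = 23.
Using column 4: 35 + 53 + 11 + 44 + ? → (5,4) = 220 − 143 = 77.
Row 3: 23 + 50 + 11 + 62 + ? = 220, so (3,2) = 74.
The remaining cell in row 5 is (5,2) = 220 − 155 = 65.

47 8 59 35 71 / 80 41 17 53 29 / 23 74 50 11 62 / 56 32 68 44 20 / 14 65 26 77 38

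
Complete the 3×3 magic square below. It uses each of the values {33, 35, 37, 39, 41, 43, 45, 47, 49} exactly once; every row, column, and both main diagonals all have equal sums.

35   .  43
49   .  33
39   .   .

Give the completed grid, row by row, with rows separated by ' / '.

35 45 43 / 49 41 33 / 39 37 47

The 9 entries sum to 369, so each line sums to 369/3 = 123.
Row 1 needs 123; the known cells sum to 78, so (1,2) = 45.
Row 2: 49 + 33 + ? = 123, so (2,2) = 41.
Column 2 needs 123; the known cells sum to 86, so (3,2) = 37.
The remaining cell in column 3 is (3,3) = 123 − 76 = 47.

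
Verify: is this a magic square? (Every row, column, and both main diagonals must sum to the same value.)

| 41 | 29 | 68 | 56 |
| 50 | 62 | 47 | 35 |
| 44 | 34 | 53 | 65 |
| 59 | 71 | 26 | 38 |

No — row 4 sums to 194 but column 2 sums to 196.

Row 1: 41 + 29 + 68 + 56 = 194.
Row 2: 50 + 62 + 47 + 35 = 194.
Row 3: 44 + 34 + 53 + 65 = 196.
Row 4: 59 + 71 + 26 + 38 = 194.
Column 1: 41 + 50 + 44 + 59 = 194.
Column 2: 29 + 62 + 34 + 71 = 196.
Column 3: 68 + 47 + 53 + 26 = 194.
Column 4: 56 + 35 + 65 + 38 = 194.
Main diagonal: 41 + 62 + 53 + 38 = 194.
Anti-diagonal: 56 + 47 + 34 + 59 = 196.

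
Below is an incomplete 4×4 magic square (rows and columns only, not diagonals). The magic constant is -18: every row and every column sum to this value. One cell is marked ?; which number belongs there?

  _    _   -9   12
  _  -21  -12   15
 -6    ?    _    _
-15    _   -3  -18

9

Using row 2: -21 + (-12) + 15 + ? → (2,1) = -18 − (-18) = 0.
Using row 4: -15 + (-3) + (-18) + ? → (4,2) = -18 − (-36) = 18.
Column 1: 0 + (-6) + (-15) + ? = -18, so (1,1) = 3.
Column 3: -9 + (-12) + (-3) + ? = -18, so (3,3) = 6.
Column 4 must total -18; the given cells sum to 9, so (3,4) = -27.
Row 1 must total -18; the given cells sum to 6, so (1,2) = -24.
Using row 3: -6 + 6 + (-27) + ? → (3,2) = -18 − (-27) = 9.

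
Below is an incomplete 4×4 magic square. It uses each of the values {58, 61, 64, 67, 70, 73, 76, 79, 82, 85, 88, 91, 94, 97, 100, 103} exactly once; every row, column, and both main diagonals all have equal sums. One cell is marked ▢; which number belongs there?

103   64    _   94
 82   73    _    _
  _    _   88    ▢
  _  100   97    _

The 16 entries sum to 1288, so each line sums to 1288/4 = 322.
Row 1 must total 322; the given cells sum to 261, so (1,3) = 61.
Using column 2: 64 + 73 + 100 + ? → (3,2) = 322 − 237 = 85.
The remaining cell in column 3 is (2,3) = 322 − 246 = 76.
Main diagonal: 103 + 73 + 88 + ? = 322, so (4,4) = 58.
Anti-diagonal needs 322; the known cells sum to 255, so (4,1) = 67.
Row 2: 82 + 73 + 76 + ? = 322, so (2,4) = 91.
Column 1 needs 322; the known cells sum to 252, so (3,1) = 70.
Column 4 must total 322; the given cells sum to 243, so (3,4) = 79.

79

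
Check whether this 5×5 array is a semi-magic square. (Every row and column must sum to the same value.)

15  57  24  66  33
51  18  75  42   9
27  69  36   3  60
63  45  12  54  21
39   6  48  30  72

Yes

Row 1: 15 + 57 + 24 + 66 + 33 = 195.
Row 2: 51 + 18 + 75 + 42 + 9 = 195.
Row 3: 27 + 69 + 36 + 3 + 60 = 195.
Row 4: 63 + 45 + 12 + 54 + 21 = 195.
Row 5: 39 + 6 + 48 + 30 + 72 = 195.
Column 1: 15 + 51 + 27 + 63 + 39 = 195.
Column 2: 57 + 18 + 69 + 45 + 6 = 195.
Column 3: 24 + 75 + 36 + 12 + 48 = 195.
Column 4: 66 + 42 + 3 + 54 + 30 = 195.
Column 5: 33 + 9 + 60 + 21 + 72 = 195.
All lines sum to 195.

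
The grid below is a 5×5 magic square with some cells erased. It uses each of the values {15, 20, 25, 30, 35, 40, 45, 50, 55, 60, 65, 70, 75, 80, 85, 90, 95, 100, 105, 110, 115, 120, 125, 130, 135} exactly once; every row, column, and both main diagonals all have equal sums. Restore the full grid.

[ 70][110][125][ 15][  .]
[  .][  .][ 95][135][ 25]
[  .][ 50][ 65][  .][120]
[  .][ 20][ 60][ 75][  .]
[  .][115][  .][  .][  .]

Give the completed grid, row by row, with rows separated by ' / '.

The 25 entries sum to 1875, so each line sums to 1875/5 = 375.
From row 1, 375 − (70 + 110 + 125 + 15) gives (1,5) = 55.
Column 2 must total 375; the given cells sum to 295, so (2,2) = 80.
Column 3: 125 + 95 + 65 + 60 + ? = 375, so (5,3) = 30.
Main diagonal: 70 + 80 + 65 + 75 + ? = 375, so (5,5) = 85.
Anti-diagonal needs 375; the known cells sum to 275, so (5,1) = 100.
The remaining cell in row 2 is (2,1) = 375 − 335 = 40.
Row 5 must total 375; the given cells sum to 330, so (5,4) = 45.
From column 4, 375 − (15 + 135 + 75 + 45) gives (3,4) = 105.
The remaining cell in column 5 is (4,5) = 375 − 285 = 90.
Row 3 needs 375; the known cells sum to 340, so (3,1) = 35.
Row 4 must total 375; the given cells sum to 245, so (4,1) = 130.

70 110 125 15 55 / 40 80 95 135 25 / 35 50 65 105 120 / 130 20 60 75 90 / 100 115 30 45 85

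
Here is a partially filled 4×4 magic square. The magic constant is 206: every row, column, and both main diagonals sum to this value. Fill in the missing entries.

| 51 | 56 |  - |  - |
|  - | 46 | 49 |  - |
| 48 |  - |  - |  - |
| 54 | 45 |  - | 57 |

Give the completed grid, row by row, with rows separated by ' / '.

Row 4 must total 206; the given cells sum to 156, so (4,3) = 50.
From column 1, 206 − (51 + 48 + 54) gives (2,1) = 53.
Column 2 needs 206; the known cells sum to 147, so (3,2) = 59.
Main diagonal: 51 + 46 + 57 + ? = 206, so (3,3) = 52.
Using anti-diagonal: 49 + 59 + 54 + ? → (1,4) = 206 − 162 = 44.
The remaining cell in row 1 is (1,3) = 206 − 151 = 55.
Row 2 needs 206; the known cells sum to 148, so (2,4) = 58.
Row 3: 48 + 59 + 52 + ? = 206, so (3,4) = 47.

51 56 55 44 / 53 46 49 58 / 48 59 52 47 / 54 45 50 57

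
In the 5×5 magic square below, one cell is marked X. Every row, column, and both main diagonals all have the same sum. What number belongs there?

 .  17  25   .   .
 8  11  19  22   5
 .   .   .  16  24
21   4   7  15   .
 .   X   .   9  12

Row 2 is complete and sums to 65; that is the magic constant.
From row 4, 65 − (21 + 4 + 7 + 15) gives (4,5) = 18.
Using column 4: 22 + 16 + 15 + 9 + ? → (1,4) = 65 − 62 = 3.
Column 5: 5 + 24 + 18 + 12 + ? = 65, so (1,5) = 6.
Row 1 needs 65; the known cells sum to 51, so (1,1) = 14.
From main diagonal, 65 − (14 + 11 + 15 + 12) gives (3,3) = 13.
The remaining cell in anti-diagonal is (5,1) = 65 − 45 = 20.
The remaining cell in column 1 is (3,1) = 65 − 63 = 2.
Using column 3: 25 + 19 + 13 + 7 + ? → (5,3) = 65 − 64 = 1.
Row 3 must total 65; the given cells sum to 55, so (3,2) = 10.
The remaining cell in row 5 is (5,2) = 65 − 42 = 23.

23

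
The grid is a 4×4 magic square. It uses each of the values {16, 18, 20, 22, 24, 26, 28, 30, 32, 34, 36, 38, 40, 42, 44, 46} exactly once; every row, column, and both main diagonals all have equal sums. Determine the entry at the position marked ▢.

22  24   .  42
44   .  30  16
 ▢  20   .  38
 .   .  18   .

The 16 entries sum to 496, so each line sums to 496/4 = 124.
Row 1 needs 124; the known cells sum to 88, so (1,3) = 36.
Using row 2: 44 + 30 + 16 + ? → (2,2) = 124 − 90 = 34.
Column 2: 24 + 34 + 20 + ? = 124, so (4,2) = 46.
Column 3 must total 124; the given cells sum to 84, so (3,3) = 40.
Column 4 needs 124; the known cells sum to 96, so (4,4) = 28.
The remaining cell in anti-diagonal is (4,1) = 124 − 92 = 32.
From row 3, 124 − (20 + 40 + 38) gives (3,1) = 26.

26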